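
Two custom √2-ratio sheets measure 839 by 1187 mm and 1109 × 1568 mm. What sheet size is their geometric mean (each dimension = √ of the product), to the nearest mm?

965 × 1364 mm

Short side: √(839 · 1109) = √930451 ≈ 964.6 → 965 mm
Long side: √(1187 · 1568) = √1861216 ≈ 1364.3 → 1364 mm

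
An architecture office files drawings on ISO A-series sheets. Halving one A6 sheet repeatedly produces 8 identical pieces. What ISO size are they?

A9

8 = 2^3, so 3 halving steps.
A6 → A7 → … → A9 after 3 steps.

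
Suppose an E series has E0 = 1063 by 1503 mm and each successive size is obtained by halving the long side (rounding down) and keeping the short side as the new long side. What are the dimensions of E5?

187 × 265 mm

E1: ⌊1503/2⌋ × 1063 = 751 × 1063 mm
E2: ⌊1063/2⌋ × 751 = 531 × 751 mm
E3: ⌊751/2⌋ × 531 = 375 × 531 mm
E4: ⌊531/2⌋ × 375 = 265 × 375 mm
E5: ⌊375/2⌋ × 265 = 187 × 265 mm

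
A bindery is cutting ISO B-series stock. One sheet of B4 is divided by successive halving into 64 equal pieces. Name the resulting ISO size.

B10

64 = 2^6, so 6 halving steps.
B4 → B5 → … → B10 after 6 steps.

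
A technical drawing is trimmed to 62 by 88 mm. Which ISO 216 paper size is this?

B8 (62 × 88 mm)

Aspect ratio 88/62 ≈ 1.419 — close to the ISO √2 ≈ 1.414.
In the B-series (B0 = 1000 × 1414 mm): B8 = 62 × 88 mm.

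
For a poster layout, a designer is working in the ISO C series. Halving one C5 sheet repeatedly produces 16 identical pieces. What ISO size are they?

C9

16 = 2^4, so 4 halving steps.
C5 → C6 → … → C9 after 4 steps.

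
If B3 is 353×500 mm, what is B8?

B4: ⌊500/2⌋ × 353 = 250 × 353 mm
B5: ⌊353/2⌋ × 250 = 176 × 250 mm
B6: ⌊250/2⌋ × 176 = 125 × 176 mm
B7: ⌊176/2⌋ × 125 = 88 × 125 mm
B8: ⌊125/2⌋ × 88 = 62 × 88 mm

62 × 88 mm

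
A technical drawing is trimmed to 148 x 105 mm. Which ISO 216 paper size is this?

A6 (105 × 148 mm)

Aspect ratio 148/105 ≈ 1.410 — close to the ISO √2 ≈ 1.414.
In the A-series (A0 area = 1 m²): A6 = 105 × 148 mm.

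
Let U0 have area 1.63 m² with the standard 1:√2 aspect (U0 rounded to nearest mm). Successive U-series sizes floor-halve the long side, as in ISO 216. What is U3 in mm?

Let U0's short side be w mm. w · w√2 = 1.63 m² = 1,630,000 mm², so w ≈ 1073.6 mm and w√2 ≈ 1518.3 mm → U0 = 1074 × 1518 mm.
U1: ⌊1518/2⌋ × 1074 = 759 × 1074 mm
U2: ⌊1074/2⌋ × 759 = 537 × 759 mm
U3: ⌊759/2⌋ × 537 = 379 × 537 mm

379 × 537 mm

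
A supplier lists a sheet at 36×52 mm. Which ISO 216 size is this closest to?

A9 (37 × 52 mm)

Aspect ratio 52/36 ≈ 1.444 (ISO target is √2 ≈ 1.414).
In the A-series (A0 area = 1 m²): A9 = 37 × 52 mm.
Off by 1 mm total — nearest standard size.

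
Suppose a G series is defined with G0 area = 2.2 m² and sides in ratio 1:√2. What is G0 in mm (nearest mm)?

1247 × 1764 mm

Let the short side be w mm. Then w · w√2 = 2.2 m² = 2,200,000 mm².
w² = 2,200,000/√2, so w ≈ 1247.3 mm; long side = w√2 ≈ 1763.9 mm.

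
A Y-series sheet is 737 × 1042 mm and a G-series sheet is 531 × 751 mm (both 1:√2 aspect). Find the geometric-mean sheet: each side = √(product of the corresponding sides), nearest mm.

626 × 885 mm

Short side: √(737 · 531) = √391347 ≈ 625.6 → 626 mm
Long side: √(1042 · 751) = √782542 ≈ 884.6 → 885 mm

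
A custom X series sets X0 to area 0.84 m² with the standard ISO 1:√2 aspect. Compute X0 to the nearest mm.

771 × 1090 mm

Let the short side be w mm. Then w · w√2 = 0.84 m² = 840,000 mm².
w² = 840,000/√2, so w ≈ 770.7 mm; long side = w√2 ≈ 1089.9 mm.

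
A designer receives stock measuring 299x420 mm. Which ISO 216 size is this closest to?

A3 (297 × 420 mm)

Aspect ratio 420/299 ≈ 1.405 — close to the ISO √2 ≈ 1.414.
In the A-series (A0 area = 1 m²): A3 = 297 × 420 mm.
Off by 2 mm total — nearest standard size.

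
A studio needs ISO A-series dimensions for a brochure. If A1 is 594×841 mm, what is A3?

297 × 420 mm

A2: ⌊841/2⌋ × 594 = 420 × 594 mm
A3: ⌊594/2⌋ × 420 = 297 × 420 mm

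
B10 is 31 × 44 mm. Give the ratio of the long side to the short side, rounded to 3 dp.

1.419

44 / 31 = 1.419
ISO 216 targets √2 ≈ 1.414; the +0.005 deviation is from mm rounding.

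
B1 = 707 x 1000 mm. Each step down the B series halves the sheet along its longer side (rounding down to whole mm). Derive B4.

250 × 353 mm

B2: ⌊1000/2⌋ × 707 = 500 × 707 mm
B3: ⌊707/2⌋ × 500 = 353 × 500 mm
B4: ⌊500/2⌋ × 353 = 250 × 353 mm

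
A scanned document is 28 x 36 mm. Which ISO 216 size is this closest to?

Aspect ratio 36/28 ≈ 1.286 (ISO target is √2 ≈ 1.414).
In the A-series (A0 area = 1 m²): A10 = 26 × 37 mm.
Off by 3 mm total — nearest standard size.

A10 (26 × 37 mm)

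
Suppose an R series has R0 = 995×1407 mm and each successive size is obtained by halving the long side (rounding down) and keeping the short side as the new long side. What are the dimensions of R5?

R1: ⌊1407/2⌋ × 995 = 703 × 995 mm
R2: ⌊995/2⌋ × 703 = 497 × 703 mm
R3: ⌊703/2⌋ × 497 = 351 × 497 mm
R4: ⌊497/2⌋ × 351 = 248 × 351 mm
R5: ⌊351/2⌋ × 248 = 175 × 248 mm

175 × 248 mm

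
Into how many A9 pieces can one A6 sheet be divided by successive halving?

Each ISO step halves the sheet: 1 × A6 → 2 × A7 → 4 × A8 → 8 × A9
From A6 to A9 is 3 halving steps: 2^3 = 8.

8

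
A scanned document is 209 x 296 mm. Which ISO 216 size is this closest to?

A4 (210 × 297 mm)

Aspect ratio 296/209 ≈ 1.416 — close to the ISO √2 ≈ 1.414.
In the A-series (A0 area = 1 m²): A4 = 210 × 297 mm.
Off by 2 mm total — nearest standard size.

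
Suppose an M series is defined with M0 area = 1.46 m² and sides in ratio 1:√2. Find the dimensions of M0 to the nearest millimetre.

Let the short side be w mm. Then w · w√2 = 1.46 m² = 1,460,000 mm².
w² = 1,460,000/√2, so w ≈ 1016.1 mm; long side = w√2 ≈ 1436.9 mm.

1016 × 1437 mm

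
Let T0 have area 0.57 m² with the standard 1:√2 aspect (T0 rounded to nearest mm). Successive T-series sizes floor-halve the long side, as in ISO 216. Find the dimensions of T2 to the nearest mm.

Let T0's short side be w mm. w · w√2 = 0.57 m² = 570,000 mm², so w ≈ 634.9 mm and w√2 ≈ 897.8 mm → T0 = 635 × 898 mm.
T1: ⌊898/2⌋ × 635 = 449 × 635 mm
T2: ⌊635/2⌋ × 449 = 317 × 449 mm

317 × 449 mm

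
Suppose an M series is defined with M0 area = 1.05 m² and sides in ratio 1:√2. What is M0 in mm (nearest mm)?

Let the short side be w mm. Then w · w√2 = 1.05 m² = 1,050,000 mm².
w² = 1,050,000/√2, so w ≈ 861.7 mm; long side = w√2 ≈ 1218.6 mm.

862 × 1219 mm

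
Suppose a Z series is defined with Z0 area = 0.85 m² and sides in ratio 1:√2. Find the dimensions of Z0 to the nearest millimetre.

775 × 1096 mm

Let the short side be w mm. Then w · w√2 = 0.85 m² = 850,000 mm².
w² = 850,000/√2, so w ≈ 775.3 mm; long side = w√2 ≈ 1096.4 mm.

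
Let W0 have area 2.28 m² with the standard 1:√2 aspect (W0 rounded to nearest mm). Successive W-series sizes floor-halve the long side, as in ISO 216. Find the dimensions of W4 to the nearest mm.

317 × 449 mm

Let W0's short side be w mm. w · w√2 = 2.28 m² = 2,280,000 mm², so w ≈ 1269.7 mm and w√2 ≈ 1795.7 mm → W0 = 1270 × 1796 mm.
W1: ⌊1796/2⌋ × 1270 = 898 × 1270 mm
W2: ⌊1270/2⌋ × 898 = 635 × 898 mm
W3: ⌊898/2⌋ × 635 = 449 × 635 mm
W4: ⌊635/2⌋ × 449 = 317 × 449 mm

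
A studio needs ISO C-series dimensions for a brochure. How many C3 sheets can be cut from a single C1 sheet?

Each ISO step halves the sheet: 1 × C1 → 2 × C2 → 4 × C3
From C1 to C3 is 2 halving steps: 2^2 = 4.

4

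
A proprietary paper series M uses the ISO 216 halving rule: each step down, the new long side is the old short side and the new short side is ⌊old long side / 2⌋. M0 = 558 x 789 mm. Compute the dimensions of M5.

98 × 139 mm

M1 = 394 × 558 mm (from M0 by 1 halving).
M2: ⌊558/2⌋ × 394 = 279 × 394 mm
M3: ⌊394/2⌋ × 279 = 197 × 279 mm
M4: ⌊279/2⌋ × 197 = 139 × 197 mm
M5: ⌊197/2⌋ × 139 = 98 × 139 mm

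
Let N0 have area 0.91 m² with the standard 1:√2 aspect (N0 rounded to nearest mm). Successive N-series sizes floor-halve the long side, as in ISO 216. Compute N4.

Let N0's short side be w mm. w · w√2 = 0.91 m² = 910,000 mm², so w ≈ 802.2 mm and w√2 ≈ 1134.4 mm → N0 = 802 × 1134 mm.
N1: ⌊1134/2⌋ × 802 = 567 × 802 mm
N2: ⌊802/2⌋ × 567 = 401 × 567 mm
N3: ⌊567/2⌋ × 401 = 283 × 401 mm
N4: ⌊401/2⌋ × 283 = 200 × 283 mm

200 × 283 mm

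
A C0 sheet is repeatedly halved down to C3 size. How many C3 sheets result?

C0 = 917 × 1297 mm; C3 = 324 × 458 mm.
Each halving step doubles the count; 3 steps from C0 to C3.
2^3 = 8.

8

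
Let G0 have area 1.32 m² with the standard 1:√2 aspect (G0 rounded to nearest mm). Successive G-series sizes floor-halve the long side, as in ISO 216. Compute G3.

341 × 483 mm

Let G0's short side be w mm. w · w√2 = 1.32 m² = 1,320,000 mm², so w ≈ 966.1 mm and w√2 ≈ 1366.3 mm → G0 = 966 × 1366 mm.
G1: ⌊1366/2⌋ × 966 = 683 × 966 mm
G2: ⌊966/2⌋ × 683 = 483 × 683 mm
G3: ⌊683/2⌋ × 483 = 341 × 483 mm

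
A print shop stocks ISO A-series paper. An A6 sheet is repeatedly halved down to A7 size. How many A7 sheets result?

2

Each ISO step halves the sheet: 1 × A6 → 2 × A7
From A6 to A7 is 1 halving step: 2^1 = 2.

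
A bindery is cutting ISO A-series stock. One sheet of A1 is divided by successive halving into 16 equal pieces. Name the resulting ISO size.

A5

16 = 2^4, so 4 halving steps.
A1 → A2 → … → A5 after 4 steps.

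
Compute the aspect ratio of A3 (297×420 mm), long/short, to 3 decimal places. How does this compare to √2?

1.414

420 / 297 = 1.414
Matches √2 ≈ 1.414 — the ISO 216 defining ratio.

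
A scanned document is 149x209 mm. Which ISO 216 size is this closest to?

A5 (148 × 210 mm)

Aspect ratio 209/149 ≈ 1.403 — close to the ISO √2 ≈ 1.414.
In the A-series (A0 area = 1 m²): A5 = 148 × 210 mm.
Off by 2 mm total — nearest standard size.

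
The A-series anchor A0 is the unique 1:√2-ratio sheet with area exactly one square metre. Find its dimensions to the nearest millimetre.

841 × 1189 mm

Let the short side be w mm. Then the long side is w√2 and w · w√2 = 10⁶ mm².
w² = 10⁶/√2, so w = 1000 / 2^(1/4) ≈ 840.9 mm; long side = 1000 · 2^(1/4) ≈ 1189.2 mm.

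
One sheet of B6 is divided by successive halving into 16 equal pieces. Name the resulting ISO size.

16 = 2^4, so 4 halving steps.
B6 → B7 → … → B10 after 4 steps.

B10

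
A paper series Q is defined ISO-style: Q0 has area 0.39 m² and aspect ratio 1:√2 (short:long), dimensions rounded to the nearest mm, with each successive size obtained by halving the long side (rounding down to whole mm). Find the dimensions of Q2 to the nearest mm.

262 × 371 mm

Let Q0's short side be w mm. w · w√2 = 0.39 m² = 390,000 mm², so w ≈ 525.1 mm and w√2 ≈ 742.7 mm → Q0 = 525 × 743 mm.
Q1: ⌊743/2⌋ × 525 = 371 × 525 mm
Q2: ⌊525/2⌋ × 371 = 262 × 371 mm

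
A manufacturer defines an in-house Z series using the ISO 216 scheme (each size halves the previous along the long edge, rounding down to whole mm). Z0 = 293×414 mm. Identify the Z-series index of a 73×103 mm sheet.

Z4

Z0: 293 × 414 mm
Z1: 207 × 293 mm
Z2: 146 × 207 mm
Z3: 103 × 146 mm
Z4: 73 × 103 mm
Z5: 51 × 73 mm
→ matches Z4.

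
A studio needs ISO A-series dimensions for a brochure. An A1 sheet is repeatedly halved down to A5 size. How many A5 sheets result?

16

Each ISO step halves the sheet: 1 × A1 → 2 × A2 → 4 × A3 → 8 × A4 → …
From A1 to A5 is 4 halving steps: 2^4 = 16.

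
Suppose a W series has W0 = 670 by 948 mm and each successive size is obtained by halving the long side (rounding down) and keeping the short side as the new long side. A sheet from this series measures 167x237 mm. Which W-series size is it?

W0: 670 × 948 mm
W1: 474 × 670 mm
W2: 335 × 474 mm
W3: 237 × 335 mm
W4: 167 × 237 mm
W5: 118 × 167 mm
→ matches W4.

W4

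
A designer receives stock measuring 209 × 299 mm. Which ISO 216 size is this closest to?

A4 (210 × 297 mm)

Aspect ratio 299/209 ≈ 1.431 (ISO target is √2 ≈ 1.414).
In the A-series (A0 area = 1 m²): A4 = 210 × 297 mm.
Off by 3 mm total — nearest standard size.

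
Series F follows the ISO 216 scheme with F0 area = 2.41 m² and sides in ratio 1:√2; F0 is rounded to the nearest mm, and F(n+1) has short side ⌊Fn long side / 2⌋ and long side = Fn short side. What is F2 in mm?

Let F0's short side be w mm. w · w√2 = 2.41 m² = 2,410,000 mm², so w ≈ 1305.4 mm and w√2 ≈ 1846.1 mm → F0 = 1305 × 1846 mm.
F1: ⌊1846/2⌋ × 1305 = 923 × 1305 mm
F2: ⌊1305/2⌋ × 923 = 652 × 923 mm

652 × 923 mm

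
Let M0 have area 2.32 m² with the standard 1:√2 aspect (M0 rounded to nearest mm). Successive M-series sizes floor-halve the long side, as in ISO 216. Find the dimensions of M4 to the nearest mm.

320 × 452 mm

Let M0's short side be w mm. w · w√2 = 2.32 m² = 2,320,000 mm², so w ≈ 1280.8 mm and w√2 ≈ 1811.3 mm → M0 = 1281 × 1811 mm.
M1: ⌊1811/2⌋ × 1281 = 905 × 1281 mm
M2: ⌊1281/2⌋ × 905 = 640 × 905 mm
M3: ⌊905/2⌋ × 640 = 452 × 640 mm
M4: ⌊640/2⌋ × 452 = 320 × 452 mm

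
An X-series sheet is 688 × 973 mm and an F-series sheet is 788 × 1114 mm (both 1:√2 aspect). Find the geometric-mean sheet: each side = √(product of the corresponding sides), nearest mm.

736 × 1041 mm

Short side: √(688 · 788) = √542144 ≈ 736.3 → 736 mm
Long side: √(973 · 1114) = √1083922 ≈ 1041.1 → 1041 mm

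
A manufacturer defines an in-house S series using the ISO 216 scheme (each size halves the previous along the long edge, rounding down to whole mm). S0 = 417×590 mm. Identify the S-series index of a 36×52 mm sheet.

S7

S0: 417 × 590 mm
S1: 295 × 417 mm
S2: 208 × 295 mm
S3: 147 × 208 mm
S4: 104 × 147 mm
S5: 73 × 104 mm
S6: 52 × 73 mm
S7: 36 × 52 mm
S8: 26 × 36 mm
→ matches S7.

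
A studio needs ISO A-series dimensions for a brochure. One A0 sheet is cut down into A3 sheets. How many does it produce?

A0 = 841 × 1189 mm; A3 = 297 × 420 mm.
Each halving step doubles the count; 3 steps from A0 to A3.
2^3 = 8.

8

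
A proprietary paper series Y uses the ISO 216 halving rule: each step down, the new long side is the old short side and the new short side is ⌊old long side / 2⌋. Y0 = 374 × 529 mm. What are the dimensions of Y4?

93 × 132 mm

Y1: ⌊529/2⌋ × 374 = 264 × 374 mm
Y2: ⌊374/2⌋ × 264 = 187 × 264 mm
Y3: ⌊264/2⌋ × 187 = 132 × 187 mm
Y4: ⌊187/2⌋ × 132 = 93 × 132 mm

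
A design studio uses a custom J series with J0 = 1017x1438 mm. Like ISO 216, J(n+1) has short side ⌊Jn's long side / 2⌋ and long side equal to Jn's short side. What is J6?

127 × 179 mm

J1 = 719 × 1017 mm (from J0 by 1 halving).
J2: ⌊1017/2⌋ × 719 = 508 × 719 mm
J3: ⌊719/2⌋ × 508 = 359 × 508 mm
J4: ⌊508/2⌋ × 359 = 254 × 359 mm
J5: ⌊359/2⌋ × 254 = 179 × 254 mm
J6: ⌊254/2⌋ × 179 = 127 × 179 mm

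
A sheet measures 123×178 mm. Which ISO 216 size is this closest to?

B6 (125 × 176 mm)

Aspect ratio 178/123 ≈ 1.447 (ISO target is √2 ≈ 1.414).
In the B-series (B0 = 1000 × 1414 mm): B6 = 125 × 176 mm.
Off by 4 mm total — nearest standard size.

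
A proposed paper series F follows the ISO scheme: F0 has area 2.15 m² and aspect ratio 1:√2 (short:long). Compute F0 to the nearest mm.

1233 × 1744 mm

Let the short side be w mm. Then w · w√2 = 2.15 m² = 2,150,000 mm².
w² = 2,150,000/√2, so w ≈ 1233.0 mm; long side = w√2 ≈ 1743.7 mm.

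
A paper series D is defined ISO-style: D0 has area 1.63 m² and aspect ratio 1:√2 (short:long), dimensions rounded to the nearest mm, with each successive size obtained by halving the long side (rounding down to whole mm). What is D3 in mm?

Let D0's short side be w mm. w · w√2 = 1.63 m² = 1,630,000 mm², so w ≈ 1073.6 mm and w√2 ≈ 1518.3 mm → D0 = 1074 × 1518 mm.
D1: ⌊1518/2⌋ × 1074 = 759 × 1074 mm
D2: ⌊1074/2⌋ × 759 = 537 × 759 mm
D3: ⌊759/2⌋ × 537 = 379 × 537 mm

379 × 537 mm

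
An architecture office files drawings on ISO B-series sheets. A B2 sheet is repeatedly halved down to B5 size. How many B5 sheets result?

Each ISO step halves the sheet: 1 × B2 → 2 × B3 → 4 × B4 → 8 × B5
From B2 to B5 is 3 halving steps: 2^3 = 8.

8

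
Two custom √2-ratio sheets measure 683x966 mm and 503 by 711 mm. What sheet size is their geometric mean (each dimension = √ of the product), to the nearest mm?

Short side: √(683 · 503) = √343549 ≈ 586.1 → 586 mm
Long side: √(966 · 711) = √686826 ≈ 828.7 → 829 mm

586 × 829 mm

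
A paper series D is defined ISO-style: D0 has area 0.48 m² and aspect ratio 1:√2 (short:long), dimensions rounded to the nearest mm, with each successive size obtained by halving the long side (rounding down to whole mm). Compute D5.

103 × 145 mm

Let D0's short side be w mm. w · w√2 = 0.48 m² = 480,000 mm², so w ≈ 582.6 mm and w√2 ≈ 823.9 mm → D0 = 583 × 824 mm.
D1: ⌊824/2⌋ × 583 = 412 × 583 mm
D2: ⌊583/2⌋ × 412 = 291 × 412 mm
D3: ⌊412/2⌋ × 291 = 206 × 291 mm
D4: ⌊291/2⌋ × 206 = 145 × 206 mm
D5: ⌊206/2⌋ × 145 = 103 × 145 mm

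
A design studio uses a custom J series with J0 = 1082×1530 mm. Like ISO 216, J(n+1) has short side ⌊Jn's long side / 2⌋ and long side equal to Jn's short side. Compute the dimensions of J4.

J1: ⌊1530/2⌋ × 1082 = 765 × 1082 mm
J2: ⌊1082/2⌋ × 765 = 541 × 765 mm
J3: ⌊765/2⌋ × 541 = 382 × 541 mm
J4: ⌊541/2⌋ × 382 = 270 × 382 mm

270 × 382 mm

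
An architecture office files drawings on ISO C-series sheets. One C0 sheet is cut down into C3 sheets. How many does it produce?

8

C0 = 917 × 1297 mm; C3 = 324 × 458 mm.
Each halving step doubles the count; 3 steps from C0 to C3.
2^3 = 8.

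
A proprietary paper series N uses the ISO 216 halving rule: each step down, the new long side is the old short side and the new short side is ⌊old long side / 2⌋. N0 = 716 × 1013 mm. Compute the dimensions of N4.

N1: ⌊1013/2⌋ × 716 = 506 × 716 mm
N2: ⌊716/2⌋ × 506 = 358 × 506 mm
N3: ⌊506/2⌋ × 358 = 253 × 358 mm
N4: ⌊358/2⌋ × 253 = 179 × 253 mm

179 × 253 mm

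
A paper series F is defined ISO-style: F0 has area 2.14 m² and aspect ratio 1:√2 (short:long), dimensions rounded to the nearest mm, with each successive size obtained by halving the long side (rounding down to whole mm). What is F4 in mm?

Let F0's short side be w mm. w · w√2 = 2.14 m² = 2,140,000 mm², so w ≈ 1230.1 mm and w√2 ≈ 1739.7 mm → F0 = 1230 × 1740 mm.
F1: ⌊1740/2⌋ × 1230 = 870 × 1230 mm
F2: ⌊1230/2⌋ × 870 = 615 × 870 mm
F3: ⌊870/2⌋ × 615 = 435 × 615 mm
F4: ⌊615/2⌋ × 435 = 307 × 435 mm

307 × 435 mm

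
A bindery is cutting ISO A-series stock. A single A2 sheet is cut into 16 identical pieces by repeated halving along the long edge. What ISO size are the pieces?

A6

16 = 2^4, so 4 halving steps.
A2 → A3 → … → A6 after 4 steps.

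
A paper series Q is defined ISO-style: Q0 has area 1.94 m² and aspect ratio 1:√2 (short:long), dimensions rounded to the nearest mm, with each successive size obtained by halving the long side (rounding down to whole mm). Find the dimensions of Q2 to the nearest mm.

585 × 828 mm

Let Q0's short side be w mm. w · w√2 = 1.94 m² = 1,940,000 mm², so w ≈ 1171.2 mm and w√2 ≈ 1656.4 mm → Q0 = 1171 × 1656 mm.
Q1: ⌊1656/2⌋ × 1171 = 828 × 1171 mm
Q2: ⌊1171/2⌋ × 828 = 585 × 828 mm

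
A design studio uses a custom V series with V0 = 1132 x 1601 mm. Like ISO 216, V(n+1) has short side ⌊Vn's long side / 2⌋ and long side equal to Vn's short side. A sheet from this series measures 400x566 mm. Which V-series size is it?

V3

V0: 1132 × 1601 mm
V1: 800 × 1132 mm
V2: 566 × 800 mm
V3: 400 × 566 mm
V4: 283 × 400 mm
→ matches V3.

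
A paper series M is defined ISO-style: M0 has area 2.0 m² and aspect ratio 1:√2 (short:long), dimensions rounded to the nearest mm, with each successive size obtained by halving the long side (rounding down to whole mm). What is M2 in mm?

Let M0's short side be w mm. w · w√2 = 2.0 m² = 2,000,000 mm², so w ≈ 1189.2 mm and w√2 ≈ 1681.8 mm → M0 = 1189 × 1682 mm.
M1: ⌊1682/2⌋ × 1189 = 841 × 1189 mm
M2: ⌊1189/2⌋ × 841 = 594 × 841 mm

594 × 841 mm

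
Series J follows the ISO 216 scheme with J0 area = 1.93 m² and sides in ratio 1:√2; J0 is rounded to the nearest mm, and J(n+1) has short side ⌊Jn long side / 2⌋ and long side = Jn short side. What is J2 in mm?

584 × 826 mm

Let J0's short side be w mm. w · w√2 = 1.93 m² = 1,930,000 mm², so w ≈ 1168.2 mm and w√2 ≈ 1652.1 mm → J0 = 1168 × 1652 mm.
J1: ⌊1652/2⌋ × 1168 = 826 × 1168 mm
J2: ⌊1168/2⌋ × 826 = 584 × 826 mm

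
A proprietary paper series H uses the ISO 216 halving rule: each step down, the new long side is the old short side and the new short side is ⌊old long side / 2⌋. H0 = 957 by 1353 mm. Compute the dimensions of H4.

H1: ⌊1353/2⌋ × 957 = 676 × 957 mm
H2: ⌊957/2⌋ × 676 = 478 × 676 mm
H3: ⌊676/2⌋ × 478 = 338 × 478 mm
H4: ⌊478/2⌋ × 338 = 239 × 338 mm

239 × 338 mm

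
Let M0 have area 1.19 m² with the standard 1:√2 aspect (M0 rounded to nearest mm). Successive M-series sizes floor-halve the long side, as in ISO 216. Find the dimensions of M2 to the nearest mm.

Let M0's short side be w mm. w · w√2 = 1.19 m² = 1,190,000 mm², so w ≈ 917.3 mm and w√2 ≈ 1297.3 mm → M0 = 917 × 1297 mm.
M1: ⌊1297/2⌋ × 917 = 648 × 917 mm
M2: ⌊917/2⌋ × 648 = 458 × 648 mm

458 × 648 mm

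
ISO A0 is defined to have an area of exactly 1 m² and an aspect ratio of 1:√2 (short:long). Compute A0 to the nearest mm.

841 × 1189 mm

Let the short side be w mm. Then the long side is w√2 and w · w√2 = 10⁶ mm².
w² = 10⁶/√2, so w = 1000 / 2^(1/4) ≈ 840.9 mm; long side = 1000 · 2^(1/4) ≈ 1189.2 mm.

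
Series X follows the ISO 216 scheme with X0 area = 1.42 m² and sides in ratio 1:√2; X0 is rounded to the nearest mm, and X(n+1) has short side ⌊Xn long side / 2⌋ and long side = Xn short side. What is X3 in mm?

354 × 501 mm

Let X0's short side be w mm. w · w√2 = 1.42 m² = 1,420,000 mm², so w ≈ 1002.0 mm and w√2 ≈ 1417.1 mm → X0 = 1002 × 1417 mm.
X1: ⌊1417/2⌋ × 1002 = 708 × 1002 mm
X2: ⌊1002/2⌋ × 708 = 501 × 708 mm
X3: ⌊708/2⌋ × 501 = 354 × 501 mm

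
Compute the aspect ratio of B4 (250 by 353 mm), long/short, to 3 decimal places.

353 / 250 = 1.412
ISO 216 targets √2 ≈ 1.414; the -0.002 deviation is from mm rounding.

1.412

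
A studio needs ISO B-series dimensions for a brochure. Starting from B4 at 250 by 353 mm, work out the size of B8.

B5: ⌊353/2⌋ × 250 = 176 × 250 mm
B6: ⌊250/2⌋ × 176 = 125 × 176 mm
B7: ⌊176/2⌋ × 125 = 88 × 125 mm
B8: ⌊125/2⌋ × 88 = 62 × 88 mm

62 × 88 mm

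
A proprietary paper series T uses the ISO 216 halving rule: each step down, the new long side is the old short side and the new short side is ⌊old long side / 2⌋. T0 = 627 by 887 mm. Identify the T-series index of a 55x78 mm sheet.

T7

T0: 627 × 887 mm
T1: 443 × 627 mm
T2: 313 × 443 mm
T3: 221 × 313 mm
T4: 156 × 221 mm
T5: 110 × 156 mm
T6: 78 × 110 mm
T7: 55 × 78 mm
T8: 39 × 55 mm
→ matches T7.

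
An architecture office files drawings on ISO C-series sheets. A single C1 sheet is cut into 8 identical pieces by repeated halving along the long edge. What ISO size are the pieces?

8 = 2^3, so 3 halving steps.
C1 → C2 → … → C4 after 3 steps.

C4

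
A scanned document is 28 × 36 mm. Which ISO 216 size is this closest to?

A10 (26 × 37 mm)

Aspect ratio 36/28 ≈ 1.286 (ISO target is √2 ≈ 1.414).
In the A-series (A0 area = 1 m²): A10 = 26 × 37 mm.
Off by 3 mm total — nearest standard size.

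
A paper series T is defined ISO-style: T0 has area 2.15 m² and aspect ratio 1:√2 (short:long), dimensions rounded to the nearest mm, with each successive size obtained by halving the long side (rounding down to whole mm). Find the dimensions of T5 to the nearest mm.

Let T0's short side be w mm. w · w√2 = 2.15 m² = 2,150,000 mm², so w ≈ 1233.0 mm and w√2 ≈ 1743.7 mm → T0 = 1233 × 1744 mm.
T1: ⌊1744/2⌋ × 1233 = 872 × 1233 mm
T2: ⌊1233/2⌋ × 872 = 616 × 872 mm
T3: ⌊872/2⌋ × 616 = 436 × 616 mm
T4: ⌊616/2⌋ × 436 = 308 × 436 mm
T5: ⌊436/2⌋ × 308 = 218 × 308 mm

218 × 308 mm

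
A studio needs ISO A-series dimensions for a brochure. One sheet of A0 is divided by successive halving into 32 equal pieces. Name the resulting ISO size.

A5

32 = 2^5, so 5 halving steps.
A0 → A1 → … → A5 after 5 steps.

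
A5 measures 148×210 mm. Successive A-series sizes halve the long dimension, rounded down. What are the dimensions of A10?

26 × 37 mm

A6: ⌊210/2⌋ × 148 = 105 × 148 mm
A7: ⌊148/2⌋ × 105 = 74 × 105 mm
A8: ⌊105/2⌋ × 74 = 52 × 74 mm
A9: ⌊74/2⌋ × 52 = 37 × 52 mm
A10: ⌊52/2⌋ × 37 = 26 × 37 mm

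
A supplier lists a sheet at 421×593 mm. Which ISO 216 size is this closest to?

A2 (420 × 594 mm)

Aspect ratio 593/421 ≈ 1.409 — close to the ISO √2 ≈ 1.414.
In the A-series (A0 area = 1 m²): A2 = 420 × 594 mm.
Off by 2 mm total — nearest standard size.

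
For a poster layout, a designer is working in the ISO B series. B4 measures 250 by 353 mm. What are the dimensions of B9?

44 × 62 mm

B5: ⌊353/2⌋ × 250 = 176 × 250 mm
B6: ⌊250/2⌋ × 176 = 125 × 176 mm
B7: ⌊176/2⌋ × 125 = 88 × 125 mm
B8: ⌊125/2⌋ × 88 = 62 × 88 mm
B9: ⌊88/2⌋ × 62 = 44 × 62 mm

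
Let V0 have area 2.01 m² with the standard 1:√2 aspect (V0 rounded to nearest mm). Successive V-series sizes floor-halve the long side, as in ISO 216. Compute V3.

Let V0's short side be w mm. w · w√2 = 2.01 m² = 2,010,000 mm², so w ≈ 1192.2 mm and w√2 ≈ 1686.0 mm → V0 = 1192 × 1686 mm.
V1: ⌊1686/2⌋ × 1192 = 843 × 1192 mm
V2: ⌊1192/2⌋ × 843 = 596 × 843 mm
V3: ⌊843/2⌋ × 596 = 421 × 596 mm

421 × 596 mm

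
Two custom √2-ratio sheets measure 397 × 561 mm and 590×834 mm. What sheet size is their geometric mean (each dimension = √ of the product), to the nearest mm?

484 × 684 mm

Short side: √(397 · 590) = √234230 ≈ 484.0 → 484 mm
Long side: √(561 · 834) = √467874 ≈ 684.0 → 684 mm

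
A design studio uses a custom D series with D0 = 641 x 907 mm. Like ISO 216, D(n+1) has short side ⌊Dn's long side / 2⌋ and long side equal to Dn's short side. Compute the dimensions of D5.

113 × 160 mm

D1: ⌊907/2⌋ × 641 = 453 × 641 mm
D2: ⌊641/2⌋ × 453 = 320 × 453 mm
D3: ⌊453/2⌋ × 320 = 226 × 320 mm
D4: ⌊320/2⌋ × 226 = 160 × 226 mm
D5: ⌊226/2⌋ × 160 = 113 × 160 mm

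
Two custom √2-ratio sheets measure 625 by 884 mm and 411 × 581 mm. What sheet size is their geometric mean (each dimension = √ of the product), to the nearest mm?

Short side: √(625 · 411) = √256875 ≈ 506.8 → 507 mm
Long side: √(884 · 581) = √513604 ≈ 716.7 → 717 mm

507 × 717 mm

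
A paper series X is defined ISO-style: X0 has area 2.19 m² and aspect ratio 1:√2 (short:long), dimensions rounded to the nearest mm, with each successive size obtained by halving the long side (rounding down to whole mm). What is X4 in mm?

311 × 440 mm

Let X0's short side be w mm. w · w√2 = 2.19 m² = 2,190,000 mm², so w ≈ 1244.4 mm and w√2 ≈ 1759.9 mm → X0 = 1244 × 1760 mm.
X1: ⌊1760/2⌋ × 1244 = 880 × 1244 mm
X2: ⌊1244/2⌋ × 880 = 622 × 880 mm
X3: ⌊880/2⌋ × 622 = 440 × 622 mm
X4: ⌊622/2⌋ × 440 = 311 × 440 mm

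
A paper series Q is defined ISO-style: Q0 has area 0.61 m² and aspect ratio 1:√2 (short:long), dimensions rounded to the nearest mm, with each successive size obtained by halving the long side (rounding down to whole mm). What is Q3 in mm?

Let Q0's short side be w mm. w · w√2 = 0.61 m² = 610,000 mm², so w ≈ 656.8 mm and w√2 ≈ 928.8 mm → Q0 = 657 × 929 mm.
Q1: ⌊929/2⌋ × 657 = 464 × 657 mm
Q2: ⌊657/2⌋ × 464 = 328 × 464 mm
Q3: ⌊464/2⌋ × 328 = 232 × 328 mm

232 × 328 mm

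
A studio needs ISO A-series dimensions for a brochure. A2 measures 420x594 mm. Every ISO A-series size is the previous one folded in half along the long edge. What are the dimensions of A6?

A3: ⌊594/2⌋ × 420 = 297 × 420 mm
A4: ⌊420/2⌋ × 297 = 210 × 297 mm
A5: ⌊297/2⌋ × 210 = 148 × 210 mm
A6: ⌊210/2⌋ × 148 = 105 × 148 mm

105 × 148 mm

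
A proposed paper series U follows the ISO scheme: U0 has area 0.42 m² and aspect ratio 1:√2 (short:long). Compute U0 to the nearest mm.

545 × 771 mm

Let the short side be w mm. Then w · w√2 = 0.42 m² = 420,000 mm².
w² = 420,000/√2, so w ≈ 545.0 mm; long side = w√2 ≈ 770.7 mm.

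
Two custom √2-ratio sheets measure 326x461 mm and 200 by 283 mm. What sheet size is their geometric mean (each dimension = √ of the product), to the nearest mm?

Short side: √(326 · 200) = √65200 ≈ 255.3 → 255 mm
Long side: √(461 · 283) = √130463 ≈ 361.2 → 361 mm

255 × 361 mm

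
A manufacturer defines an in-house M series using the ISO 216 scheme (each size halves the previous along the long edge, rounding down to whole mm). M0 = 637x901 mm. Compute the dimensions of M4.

159 × 225 mm

M1: ⌊901/2⌋ × 637 = 450 × 637 mm
M2: ⌊637/2⌋ × 450 = 318 × 450 mm
M3: ⌊450/2⌋ × 318 = 225 × 318 mm
M4: ⌊318/2⌋ × 225 = 159 × 225 mm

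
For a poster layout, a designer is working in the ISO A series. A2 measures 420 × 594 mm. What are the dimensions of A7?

74 × 105 mm

A3: ⌊594/2⌋ × 420 = 297 × 420 mm
A4: ⌊420/2⌋ × 297 = 210 × 297 mm
A5: ⌊297/2⌋ × 210 = 148 × 210 mm
A6: ⌊210/2⌋ × 148 = 105 × 148 mm
A7: ⌊148/2⌋ × 105 = 74 × 105 mm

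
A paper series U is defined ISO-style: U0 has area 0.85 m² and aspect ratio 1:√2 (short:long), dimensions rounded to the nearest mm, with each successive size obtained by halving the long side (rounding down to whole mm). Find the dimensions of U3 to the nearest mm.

Let U0's short side be w mm. w · w√2 = 0.85 m² = 850,000 mm², so w ≈ 775.3 mm and w√2 ≈ 1096.4 mm → U0 = 775 × 1096 mm.
U1: ⌊1096/2⌋ × 775 = 548 × 775 mm
U2: ⌊775/2⌋ × 548 = 387 × 548 mm
U3: ⌊548/2⌋ × 387 = 274 × 387 mm

274 × 387 mm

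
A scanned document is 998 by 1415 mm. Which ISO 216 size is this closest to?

B0 (1000 × 1414 mm)

Aspect ratio 1415/998 ≈ 1.418 — close to the ISO √2 ≈ 1.414.
In the B-series (B0 = 1000 × 1414 mm): B0 = 1000 × 1414 mm.
Off by 3 mm total — nearest standard size.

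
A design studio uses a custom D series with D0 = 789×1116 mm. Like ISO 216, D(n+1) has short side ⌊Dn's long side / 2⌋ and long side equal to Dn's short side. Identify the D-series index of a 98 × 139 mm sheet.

D0: 789 × 1116 mm
D1: 558 × 789 mm
D2: 394 × 558 mm
D3: 279 × 394 mm
D4: 197 × 279 mm
D5: 139 × 197 mm
D6: 98 × 139 mm
D7: 69 × 98 mm
→ matches D6.

D6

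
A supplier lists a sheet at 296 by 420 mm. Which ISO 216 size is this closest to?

A3 (297 × 420 mm)

Aspect ratio 420/296 ≈ 1.419 — close to the ISO √2 ≈ 1.414.
In the A-series (A0 area = 1 m²): A3 = 297 × 420 mm.
Off by 1 mm total — nearest standard size.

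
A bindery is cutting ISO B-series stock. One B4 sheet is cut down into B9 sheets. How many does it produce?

B4 = 250 × 353 mm; B9 = 44 × 62 mm.
Each halving step doubles the count; 5 steps from B4 to B9.
2^5 = 32.

32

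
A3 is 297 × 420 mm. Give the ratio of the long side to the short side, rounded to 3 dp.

420 / 297 = 1.414
Matches √2 ≈ 1.414 — the ISO 216 defining ratio.

1.414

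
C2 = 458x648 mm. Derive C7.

81 × 114 mm

C3: ⌊648/2⌋ × 458 = 324 × 458 mm
C4: ⌊458/2⌋ × 324 = 229 × 324 mm
C5: ⌊324/2⌋ × 229 = 162 × 229 mm
C6: ⌊229/2⌋ × 162 = 114 × 162 mm
C7: ⌊162/2⌋ × 114 = 81 × 114 mm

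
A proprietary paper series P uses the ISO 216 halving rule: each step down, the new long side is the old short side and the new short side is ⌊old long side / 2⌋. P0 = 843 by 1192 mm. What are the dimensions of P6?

P1: ⌊1192/2⌋ × 843 = 596 × 843 mm
P2: ⌊843/2⌋ × 596 = 421 × 596 mm
P3: ⌊596/2⌋ × 421 = 298 × 421 mm
P4: ⌊421/2⌋ × 298 = 210 × 298 mm
P5: ⌊298/2⌋ × 210 = 149 × 210 mm
P6: ⌊210/2⌋ × 149 = 105 × 149 mm

105 × 149 mm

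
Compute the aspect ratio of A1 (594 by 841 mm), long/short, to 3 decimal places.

1.416

841 / 594 = 1.416
ISO 216 targets √2 ≈ 1.414; the +0.002 deviation is from mm rounding.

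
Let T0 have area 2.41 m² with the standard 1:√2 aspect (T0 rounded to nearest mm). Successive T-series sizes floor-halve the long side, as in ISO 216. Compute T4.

326 × 461 mm

Let T0's short side be w mm. w · w√2 = 2.41 m² = 2,410,000 mm², so w ≈ 1305.4 mm and w√2 ≈ 1846.1 mm → T0 = 1305 × 1846 mm.
T1: ⌊1846/2⌋ × 1305 = 923 × 1305 mm
T2: ⌊1305/2⌋ × 923 = 652 × 923 mm
T3: ⌊923/2⌋ × 652 = 461 × 652 mm
T4: ⌊652/2⌋ × 461 = 326 × 461 mm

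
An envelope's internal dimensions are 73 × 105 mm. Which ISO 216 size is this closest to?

A7 (74 × 105 mm)

Aspect ratio 105/73 ≈ 1.438 (ISO target is √2 ≈ 1.414).
In the A-series (A0 area = 1 m²): A7 = 74 × 105 mm.
Off by 1 mm total — nearest standard size.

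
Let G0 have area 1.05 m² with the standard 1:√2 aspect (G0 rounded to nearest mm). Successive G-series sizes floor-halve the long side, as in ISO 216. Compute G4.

Let G0's short side be w mm. w · w√2 = 1.05 m² = 1,050,000 mm², so w ≈ 861.7 mm and w√2 ≈ 1218.6 mm → G0 = 862 × 1219 mm.
G1: ⌊1219/2⌋ × 862 = 609 × 862 mm
G2: ⌊862/2⌋ × 609 = 431 × 609 mm
G3: ⌊609/2⌋ × 431 = 304 × 431 mm
G4: ⌊431/2⌋ × 304 = 215 × 304 mm

215 × 304 mm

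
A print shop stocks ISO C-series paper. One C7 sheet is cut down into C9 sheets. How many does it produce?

C7 = 81 × 114 mm; C9 = 40 × 57 mm.
Each halving step doubles the count; 2 steps from C7 to C9.
2^2 = 4.

4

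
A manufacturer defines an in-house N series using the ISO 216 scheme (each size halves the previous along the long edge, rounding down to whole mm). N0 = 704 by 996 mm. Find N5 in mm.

124 × 176 mm

N1 = 498 × 704 mm (from N0 by 1 halving).
N2: ⌊704/2⌋ × 498 = 352 × 498 mm
N3: ⌊498/2⌋ × 352 = 249 × 352 mm
N4: ⌊352/2⌋ × 249 = 176 × 249 mm
N5: ⌊249/2⌋ × 176 = 124 × 176 mm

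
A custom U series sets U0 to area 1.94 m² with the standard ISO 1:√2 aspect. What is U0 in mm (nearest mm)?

Let the short side be w mm. Then w · w√2 = 1.94 m² = 1,940,000 mm².
w² = 1,940,000/√2, so w ≈ 1171.2 mm; long side = w√2 ≈ 1656.4 mm.

1171 × 1656 mm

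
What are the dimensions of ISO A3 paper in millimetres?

297 × 420 mm

A0 = 841 × 1189 mm (A0 has area 1 m², aspect 1:√2).
A1: ⌊1189/2⌋ × 841 = 594 × 841 mm
A2: ⌊841/2⌋ × 594 = 420 × 594 mm
A3: ⌊594/2⌋ × 420 = 297 × 420 mm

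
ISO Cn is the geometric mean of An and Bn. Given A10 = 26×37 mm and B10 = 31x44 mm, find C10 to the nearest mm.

28 × 40 mm

Short side: √(26 · 31) = √806 ≈ 28.4 → 28 mm
Long side: √(37 · 44) = √1628 ≈ 40.3 → 40 mm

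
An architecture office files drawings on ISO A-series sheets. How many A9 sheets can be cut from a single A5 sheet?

Each ISO step halves the sheet: 1 × A5 → 2 × A6 → 4 × A7 → 8 × A8 → …
From A5 to A9 is 4 halving steps: 2^4 = 16.

16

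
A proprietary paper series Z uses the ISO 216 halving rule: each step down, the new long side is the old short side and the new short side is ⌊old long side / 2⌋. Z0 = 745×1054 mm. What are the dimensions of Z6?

Z1 = 527 × 745 mm (from Z0 by 1 halving).
Z2: ⌊745/2⌋ × 527 = 372 × 527 mm
Z3: ⌊527/2⌋ × 372 = 263 × 372 mm
Z4: ⌊372/2⌋ × 263 = 186 × 263 mm
Z5: ⌊263/2⌋ × 186 = 131 × 186 mm
Z6: ⌊186/2⌋ × 131 = 93 × 131 mm

93 × 131 mm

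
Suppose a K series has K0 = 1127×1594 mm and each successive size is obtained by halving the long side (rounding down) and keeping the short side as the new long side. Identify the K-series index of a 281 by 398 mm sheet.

K0: 1127 × 1594 mm
K1: 797 × 1127 mm
K2: 563 × 797 mm
K3: 398 × 563 mm
K4: 281 × 398 mm
K5: 199 × 281 mm
→ matches K4.

K4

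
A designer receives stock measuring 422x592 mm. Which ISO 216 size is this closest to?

A2 (420 × 594 mm)

Aspect ratio 592/422 ≈ 1.403 — close to the ISO √2 ≈ 1.414.
In the A-series (A0 area = 1 m²): A2 = 420 × 594 mm.
Off by 4 mm total — nearest standard size.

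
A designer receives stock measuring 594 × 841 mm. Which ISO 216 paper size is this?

A1 (594 × 841 mm)

Aspect ratio 841/594 ≈ 1.416 — close to the ISO √2 ≈ 1.414.
In the A-series (A0 area = 1 m²): A1 = 594 × 841 mm.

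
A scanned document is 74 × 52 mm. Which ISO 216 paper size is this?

Aspect ratio 74/52 ≈ 1.423 — close to the ISO √2 ≈ 1.414.
In the A-series (A0 area = 1 m²): A8 = 52 × 74 mm.

A8 (52 × 74 mm)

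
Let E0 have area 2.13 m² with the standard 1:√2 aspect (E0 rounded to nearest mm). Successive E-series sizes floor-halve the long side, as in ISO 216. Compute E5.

217 × 306 mm

Let E0's short side be w mm. w · w√2 = 2.13 m² = 2,130,000 mm², so w ≈ 1227.2 mm and w√2 ≈ 1735.6 mm → E0 = 1227 × 1736 mm.
E1: ⌊1736/2⌋ × 1227 = 868 × 1227 mm
E2: ⌊1227/2⌋ × 868 = 613 × 868 mm
E3: ⌊868/2⌋ × 613 = 434 × 613 mm
E4: ⌊613/2⌋ × 434 = 306 × 434 mm
E5: ⌊434/2⌋ × 306 = 217 × 306 mm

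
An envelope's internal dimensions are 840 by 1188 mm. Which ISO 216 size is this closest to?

A0 (841 × 1189 mm)

Aspect ratio 1188/840 ≈ 1.414 — close to the ISO √2 ≈ 1.414.
In the A-series (A0 area = 1 m²): A0 = 841 × 1189 mm.
Off by 2 mm total — nearest standard size.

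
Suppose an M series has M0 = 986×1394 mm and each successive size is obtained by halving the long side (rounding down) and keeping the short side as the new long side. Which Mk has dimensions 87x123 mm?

M0: 986 × 1394 mm
M1: 697 × 986 mm
M2: 493 × 697 mm
M3: 348 × 493 mm
M4: 246 × 348 mm
M5: 174 × 246 mm
M6: 123 × 174 mm
M7: 87 × 123 mm
M8: 61 × 87 mm
→ matches M7.

M7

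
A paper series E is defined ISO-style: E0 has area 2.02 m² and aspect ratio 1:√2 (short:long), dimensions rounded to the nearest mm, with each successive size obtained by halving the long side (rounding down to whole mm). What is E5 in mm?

211 × 298 mm

Let E0's short side be w mm. w · w√2 = 2.02 m² = 2,020,000 mm², so w ≈ 1195.1 mm and w√2 ≈ 1690.2 mm → E0 = 1195 × 1690 mm.
E1: ⌊1690/2⌋ × 1195 = 845 × 1195 mm
E2: ⌊1195/2⌋ × 845 = 597 × 845 mm
E3: ⌊845/2⌋ × 597 = 422 × 597 mm
E4: ⌊597/2⌋ × 422 = 298 × 422 mm
E5: ⌊422/2⌋ × 298 = 211 × 298 mm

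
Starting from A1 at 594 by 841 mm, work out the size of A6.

A2: ⌊841/2⌋ × 594 = 420 × 594 mm
A3: ⌊594/2⌋ × 420 = 297 × 420 mm
A4: ⌊420/2⌋ × 297 = 210 × 297 mm
A5: ⌊297/2⌋ × 210 = 148 × 210 mm
A6: ⌊210/2⌋ × 148 = 105 × 148 mm

105 × 148 mm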